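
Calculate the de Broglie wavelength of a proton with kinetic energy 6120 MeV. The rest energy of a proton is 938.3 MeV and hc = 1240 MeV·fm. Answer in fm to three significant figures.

Total energy E = KE + m₀c² = 6120 + 938.3 = 7058.3 MeV.
(pc)² = E² − (m₀c²)² = (7058.3)² − (938.3)² = 4.894 × 10⁷ MeV², so pc = 6996 MeV.
λ = hc/(pc) = 1240 MeV·fm / 6996 MeV = 0.177 fm.

λ = 0.177 fm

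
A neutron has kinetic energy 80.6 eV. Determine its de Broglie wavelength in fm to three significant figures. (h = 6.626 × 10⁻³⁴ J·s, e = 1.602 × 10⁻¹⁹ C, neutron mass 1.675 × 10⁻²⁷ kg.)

KE = 80.6 eV = 1.291 × 10⁻¹⁷ J.
p = √(2mKE) = √(2 × 1.675 × 10⁻²⁷ × 1.291 × 10⁻¹⁷) = 2.080 × 10⁻²² kg·m/s.
λ = h/p = 6.626 × 10⁻³⁴ / 2.080 × 10⁻²² = 3.19 × 10⁻¹² m = 3190 fm.

λ = 3190 fm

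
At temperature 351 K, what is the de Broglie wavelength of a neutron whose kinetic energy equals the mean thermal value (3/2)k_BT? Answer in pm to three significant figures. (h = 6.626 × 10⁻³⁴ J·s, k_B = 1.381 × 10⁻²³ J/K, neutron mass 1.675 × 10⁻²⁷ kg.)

λ = 134 pm

KE = (3/2)k_BT = 1.5 × 1.381 × 10⁻²³ × 351 = 7.271 × 10⁻²¹ J.
p = √(2mKE) = √(2 × 1.675 × 10⁻²⁷ × 7.271 × 10⁻²¹) = 4.935 × 10⁻²⁴ kg·m/s.
λ = h/p = 1.34 × 10⁻¹⁰ m = 134 pm.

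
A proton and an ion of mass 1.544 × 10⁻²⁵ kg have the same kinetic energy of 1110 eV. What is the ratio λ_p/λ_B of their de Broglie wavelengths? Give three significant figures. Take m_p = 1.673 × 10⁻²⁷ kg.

At fixed KE, p = √(2mKE) so λ = h/p ∝ 1/√m.
λ_p/λ_B = √(m_B/m_p) = √(1.544 × 10⁻²⁵/1.673 × 10⁻²⁷) = √(92.29) = 9.61.

λ_p/λ_B = 9.61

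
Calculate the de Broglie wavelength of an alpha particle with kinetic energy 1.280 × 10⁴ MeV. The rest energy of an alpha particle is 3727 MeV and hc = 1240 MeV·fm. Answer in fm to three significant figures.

Total energy E = KE + m₀c² = 1.280 × 10⁴ + 3727 = 16527 MeV.
(pc)² = E² − (m₀c²)² = (16527)² − (3727)² = 2.593 × 10⁸ MeV², so pc = 1.610 × 10⁴ MeV.
λ = hc/(pc) = 1240 MeV·fm / 1.610 × 10⁴ MeV = 0.0770 fm.

λ = 0.0770 fm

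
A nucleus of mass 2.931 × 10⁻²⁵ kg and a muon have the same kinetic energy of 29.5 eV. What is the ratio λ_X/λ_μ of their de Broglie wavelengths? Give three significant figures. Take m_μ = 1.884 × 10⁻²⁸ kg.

λ_X/λ_μ = 0.0254

At fixed KE, p = √(2mKE) so λ = h/p ∝ 1/√m.
λ_X/λ_μ = √(m_μ/m_X) = √(1.884 × 10⁻²⁸/2.931 × 10⁻²⁵) = √(6.428 × 10⁻⁴) = 0.0254.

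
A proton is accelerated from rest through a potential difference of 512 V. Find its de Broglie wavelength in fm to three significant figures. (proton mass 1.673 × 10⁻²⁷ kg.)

KE = eV = 1.602 × 10⁻¹⁹ × 512.0 = 8.202 × 10⁻¹⁷ J.
p = √(2mKE) = √(2 × 1.673 × 10⁻²⁷ × 8.202 × 10⁻¹⁷) = 5.239 × 10⁻²² kg·m/s.
λ = h/p = 6.626 × 10⁻³⁴ / 5.239 × 10⁻²² = 1.26 × 10⁻¹² m = 1260 fm.

λ = 1260 fm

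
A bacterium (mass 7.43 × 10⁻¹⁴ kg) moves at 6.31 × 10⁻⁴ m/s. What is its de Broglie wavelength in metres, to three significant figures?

λ = 1.41 × 10⁻¹⁷ m

p = mv = 7.43 × 10⁻¹⁴ × 6.31 × 10⁻⁴ = 4.688 × 10⁻¹⁷ kg·m/s.
λ = h/p = 6.626 × 10⁻³⁴ / 4.688 × 10⁻¹⁷ = 1.41 × 10⁻¹⁷ m.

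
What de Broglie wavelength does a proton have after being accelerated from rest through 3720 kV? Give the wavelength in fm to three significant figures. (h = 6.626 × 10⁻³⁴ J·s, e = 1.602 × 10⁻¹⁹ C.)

λ = 14.8 fm

KE = eV = 1.602 × 10⁻¹⁹ × 3.720 × 10⁶ = 5.959 × 10⁻¹³ J.
p = √(2mKE) = √(2 × 1.673 × 10⁻²⁷ × 5.959 × 10⁻¹³) = 4.465 × 10⁻²⁰ kg·m/s.
λ = h/p = 6.626 × 10⁻³⁴ / 4.465 × 10⁻²⁰ = 1.48 × 10⁻¹⁴ m = 14.8 fm.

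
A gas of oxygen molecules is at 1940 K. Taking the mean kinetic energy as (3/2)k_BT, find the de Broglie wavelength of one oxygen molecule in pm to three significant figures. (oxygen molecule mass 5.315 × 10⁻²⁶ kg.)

λ = 10.1 pm

KE = (3/2)k_BT = 1.5 × 1.381 × 10⁻²³ × 1940 = 4.019 × 10⁻²⁰ J.
p = √(2mKE) = √(2 × 5.315 × 10⁻²⁶ × 4.019 × 10⁻²⁰) = 6.536 × 10⁻²³ kg·m/s.
λ = h/p = 1.01 × 10⁻¹¹ m = 10.1 pm.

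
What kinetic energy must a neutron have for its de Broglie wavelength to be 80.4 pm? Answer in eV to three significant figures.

KE = 0.127 eV

p = h/λ = 6.626 × 10⁻³⁴ / 8.040 × 10⁻¹¹ = 8.241 × 10⁻²⁴ kg·m/s.
KE = p²/(2m) = (8.241 × 10⁻²⁴)² / (2 × 1.675 × 10⁻²⁷) = 2.027 × 10⁻²⁰ J = 0.127 eV.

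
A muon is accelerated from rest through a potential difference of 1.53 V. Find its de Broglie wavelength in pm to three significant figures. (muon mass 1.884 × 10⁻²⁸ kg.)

KE = eV = 1.602 × 10⁻¹⁹ × 1.530 = 2.451 × 10⁻¹⁹ J.
p = √(2mKE) = √(2 × 1.884 × 10⁻²⁸ × 2.451 × 10⁻¹⁹) = 9.610 × 10⁻²⁴ kg·m/s.
λ = h/p = 6.626 × 10⁻³⁴ / 9.610 × 10⁻²⁴ = 6.89 × 10⁻¹¹ m = 68.9 pm.

λ = 68.9 pm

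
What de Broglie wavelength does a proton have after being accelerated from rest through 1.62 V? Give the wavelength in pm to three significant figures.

λ = 22.5 pm

KE = eV = 1.602 × 10⁻¹⁹ × 1.620 = 2.595 × 10⁻¹⁹ J.
p = √(2mKE) = √(2 × 1.673 × 10⁻²⁷ × 2.595 × 10⁻¹⁹) = 2.947 × 10⁻²³ kg·m/s.
λ = h/p = 6.626 × 10⁻³⁴ / 2.947 × 10⁻²³ = 2.25 × 10⁻¹¹ m = 22.5 pm.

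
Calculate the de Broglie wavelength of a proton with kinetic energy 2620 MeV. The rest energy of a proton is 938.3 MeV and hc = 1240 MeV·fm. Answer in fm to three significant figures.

λ = 0.361 fm

Total energy E = KE + m₀c² = 2620 + 938.3 = 3558.3 MeV.
(pc)² = E² − (m₀c²)² = (3558.3)² − (938.3)² = 1.178 × 10⁷ MeV², so pc = 3432 MeV.
λ = hc/(pc) = 1240 MeV·fm / 3432 MeV = 0.361 fm.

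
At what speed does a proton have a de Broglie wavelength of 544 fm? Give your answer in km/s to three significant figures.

p = h/λ = 6.626 × 10⁻³⁴ / 5.440 × 10⁻¹³ = 1.218 × 10⁻²¹ kg·m/s.
v = p/m = 1.218 × 10⁻²¹ / 1.673 × 10⁻²⁷ = 7.28 × 10⁵ m/s = 728 km/s.

v = 728 km/s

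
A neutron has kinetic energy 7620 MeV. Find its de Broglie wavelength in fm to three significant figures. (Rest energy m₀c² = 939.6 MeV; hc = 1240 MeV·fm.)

λ = 0.146 fm

Total energy E = KE + m₀c² = 7620 + 939.6 = 8559.6 MeV.
(pc)² = E² − (m₀c²)² = (8559.6)² − (939.6)² = 7.238 × 10⁷ MeV², so pc = 8508 MeV.
λ = hc/(pc) = 1240 MeV·fm / 8508 MeV = 0.146 fm.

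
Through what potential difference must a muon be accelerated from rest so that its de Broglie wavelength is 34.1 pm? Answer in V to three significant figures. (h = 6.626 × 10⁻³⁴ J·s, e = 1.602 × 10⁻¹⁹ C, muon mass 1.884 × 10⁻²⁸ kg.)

p = h/λ = 6.626 × 10⁻³⁴ / 3.410 × 10⁻¹¹ = 1.943 × 10⁻²³ kg·m/s.
KE = p²/(2m) = 1.002 × 10⁻¹⁸ J.
V = KE/e = 1.002 × 10⁻¹⁸ / (1.602 × 10⁻¹⁹) = 6.25 V.

V = 6.25 V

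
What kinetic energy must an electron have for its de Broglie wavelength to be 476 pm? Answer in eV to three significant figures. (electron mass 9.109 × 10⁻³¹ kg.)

p = h/λ = 6.626 × 10⁻³⁴ / 4.760 × 10⁻¹⁰ = 1.392 × 10⁻²⁴ kg·m/s.
KE = p²/(2m) = (1.392 × 10⁻²⁴)² / (2 × 9.109 × 10⁻³¹) = 1.064 × 10⁻¹⁸ J = 6.64 eV.

KE = 6.64 eV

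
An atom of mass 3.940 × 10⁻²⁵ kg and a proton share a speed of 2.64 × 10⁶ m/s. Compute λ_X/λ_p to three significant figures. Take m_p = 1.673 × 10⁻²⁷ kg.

At fixed v, p = mv so λ = h/(mv) ∝ 1/m.
λ_X/λ_p = m_p/m_X = 1.673 × 10⁻²⁷/3.940 × 10⁻²⁵ = 4.25 × 10⁻³.

λ_X/λ_p = 4.25 × 10⁻³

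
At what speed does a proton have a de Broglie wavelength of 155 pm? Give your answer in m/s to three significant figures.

p = h/λ = 6.626 × 10⁻³⁴ / 1.550 × 10⁻¹⁰ = 4.275 × 10⁻²⁴ kg·m/s.
v = p/m = 4.275 × 10⁻²⁴ / 1.673 × 10⁻²⁷ = 2.56 × 10³ m/s = 2560 m/s.

v = 2560 m/s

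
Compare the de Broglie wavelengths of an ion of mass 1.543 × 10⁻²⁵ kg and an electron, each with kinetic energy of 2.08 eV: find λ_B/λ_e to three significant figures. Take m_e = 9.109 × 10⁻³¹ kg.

λ_B/λ_e = 2.43 × 10⁻³

At fixed KE, p = √(2mKE) so λ = h/p ∝ 1/√m.
λ_B/λ_e = √(m_e/m_B) = √(9.109 × 10⁻³¹/1.543 × 10⁻²⁵) = √(5.903 × 10⁻⁶) = 2.43 × 10⁻³.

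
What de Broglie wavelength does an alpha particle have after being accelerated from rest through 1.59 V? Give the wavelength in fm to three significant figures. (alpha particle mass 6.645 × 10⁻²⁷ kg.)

λ = 8050 fm

KE = 2eV = 2 × 1.602 × 10⁻¹⁹ × 1.590 = 5.094 × 10⁻¹⁹ J.
p = √(2mKE) = √(2 × 6.645 × 10⁻²⁷ × 5.094 × 10⁻¹⁹) = 8.228 × 10⁻²³ kg·m/s.
λ = h/p = 6.626 × 10⁻³⁴ / 8.228 × 10⁻²³ = 8.05 × 10⁻¹² m = 8050 fm.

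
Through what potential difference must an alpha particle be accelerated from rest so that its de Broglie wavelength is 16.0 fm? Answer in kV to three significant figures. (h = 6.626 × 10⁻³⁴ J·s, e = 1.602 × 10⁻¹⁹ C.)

V = 403 kV

p = h/λ = 6.626 × 10⁻³⁴ / 1.600 × 10⁻¹⁴ = 4.141 × 10⁻²⁰ kg·m/s.
KE = p²/(2m) = 1.290 × 10⁻¹³ J.
V = KE/2e = 1.290 × 10⁻¹³ / (2 × 1.602 × 10⁻¹⁹) = 403 kV.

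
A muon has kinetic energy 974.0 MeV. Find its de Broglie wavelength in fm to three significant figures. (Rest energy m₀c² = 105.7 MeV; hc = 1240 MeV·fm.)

λ = 1.15 fm

Total energy E = KE + m₀c² = 974.0 + 105.7 = 1079.7 MeV.
(pc)² = E² − (m₀c²)² = (1079.7)² − (105.7)² = 1.155 × 10⁶ MeV², so pc = 1075 MeV.
λ = hc/(pc) = 1240 MeV·fm / 1075 MeV = 1.15 fm.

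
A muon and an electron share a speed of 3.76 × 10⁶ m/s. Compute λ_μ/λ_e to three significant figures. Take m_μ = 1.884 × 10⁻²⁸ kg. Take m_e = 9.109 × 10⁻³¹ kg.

At fixed v, p = mv so λ = h/(mv) ∝ 1/m.
λ_μ/λ_e = m_e/m_μ = 9.109 × 10⁻³¹/1.884 × 10⁻²⁸ = 4.83 × 10⁻³.

λ_μ/λ_e = 4.83 × 10⁻³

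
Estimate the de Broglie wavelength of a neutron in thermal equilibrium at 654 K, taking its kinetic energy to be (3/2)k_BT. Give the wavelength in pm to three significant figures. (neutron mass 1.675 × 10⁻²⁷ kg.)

KE = (3/2)k_BT = 1.5 × 1.381 × 10⁻²³ × 654 = 1.355 × 10⁻²⁰ J.
p = √(2mKE) = √(2 × 1.675 × 10⁻²⁷ × 1.355 × 10⁻²⁰) = 6.737 × 10⁻²⁴ kg·m/s.
λ = h/p = 9.84 × 10⁻¹¹ m = 98.4 pm.

λ = 98.4 pm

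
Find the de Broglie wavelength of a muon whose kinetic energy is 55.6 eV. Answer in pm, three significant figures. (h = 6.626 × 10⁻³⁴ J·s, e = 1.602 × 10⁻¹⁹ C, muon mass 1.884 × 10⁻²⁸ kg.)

λ = 11.4 pm

KE = 55.6 eV = 8.907 × 10⁻¹⁸ J.
p = √(2mKE) = √(2 × 1.884 × 10⁻²⁸ × 8.907 × 10⁻¹⁸) = 5.793 × 10⁻²³ kg·m/s.
λ = h/p = 6.626 × 10⁻³⁴ / 5.793 × 10⁻²³ = 1.14 × 10⁻¹¹ m = 11.4 pm.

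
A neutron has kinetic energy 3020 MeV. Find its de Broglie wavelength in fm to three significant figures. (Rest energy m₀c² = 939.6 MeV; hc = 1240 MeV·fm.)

Total energy E = KE + m₀c² = 3020 + 939.6 = 3959.6 MeV.
(pc)² = E² − (m₀c²)² = (3959.6)² − (939.6)² = 1.480 × 10⁷ MeV², so pc = 3847 MeV.
λ = hc/(pc) = 1240 MeV·fm / 3847 MeV = 0.322 fm.

λ = 0.322 fm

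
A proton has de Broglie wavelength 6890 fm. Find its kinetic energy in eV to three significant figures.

KE = 17.3 eV

p = h/λ = 6.626 × 10⁻³⁴ / 6.890 × 10⁻¹² = 9.617 × 10⁻²³ kg·m/s.
KE = p²/(2m) = (9.617 × 10⁻²³)² / (2 × 1.673 × 10⁻²⁷) = 2.764 × 10⁻¹⁸ J = 17.3 eV.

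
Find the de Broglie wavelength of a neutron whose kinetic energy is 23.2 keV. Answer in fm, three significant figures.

KE = 23.2 keV = 3.717 × 10⁻¹⁵ J.
p = √(2mKE) = √(2 × 1.675 × 10⁻²⁷ × 3.717 × 10⁻¹⁵) = 3.529 × 10⁻²¹ kg·m/s.
λ = h/p = 6.626 × 10⁻³⁴ / 3.529 × 10⁻²¹ = 1.88 × 10⁻¹³ m = 188 fm.

λ = 188 fm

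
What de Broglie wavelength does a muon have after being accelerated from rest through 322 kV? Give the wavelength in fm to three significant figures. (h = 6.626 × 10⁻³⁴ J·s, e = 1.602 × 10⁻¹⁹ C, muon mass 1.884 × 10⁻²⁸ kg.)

λ = 150 fm

KE = eV = 1.602 × 10⁻¹⁹ × 3.220 × 10⁵ = 5.158 × 10⁻¹⁴ J.
p = √(2mKE) = √(2 × 1.884 × 10⁻²⁸ × 5.158 × 10⁻¹⁴) = 4.409 × 10⁻²¹ kg·m/s.
λ = h/p = 6.626 × 10⁻³⁴ / 4.409 × 10⁻²¹ = 1.50 × 10⁻¹³ m = 150 fm.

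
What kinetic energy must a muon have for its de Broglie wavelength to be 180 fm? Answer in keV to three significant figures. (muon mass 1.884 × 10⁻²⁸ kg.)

p = h/λ = 6.626 × 10⁻³⁴ / 1.800 × 10⁻¹³ = 3.681 × 10⁻²¹ kg·m/s.
KE = p²/(2m) = (3.681 × 10⁻²¹)² / (2 × 1.884 × 10⁻²⁸) = 3.596 × 10⁻¹⁴ J = 224 keV.

KE = 224 keV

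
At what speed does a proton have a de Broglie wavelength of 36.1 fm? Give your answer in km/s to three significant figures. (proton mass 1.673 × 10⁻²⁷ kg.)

p = h/λ = 6.626 × 10⁻³⁴ / 3.610 × 10⁻¹⁴ = 1.835 × 10⁻²⁰ kg·m/s.
v = p/m = 1.835 × 10⁻²⁰ / 1.673 × 10⁻²⁷ = 1.10 × 10⁷ m/s = 1.10 × 10⁴ km/s.

v = 1.10 × 10⁴ km/s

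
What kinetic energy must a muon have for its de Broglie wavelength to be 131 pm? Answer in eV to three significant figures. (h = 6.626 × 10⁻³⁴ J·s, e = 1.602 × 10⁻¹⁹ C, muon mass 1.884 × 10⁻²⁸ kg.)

KE = 0.424 eV

p = h/λ = 6.626 × 10⁻³⁴ / 1.310 × 10⁻¹⁰ = 5.058 × 10⁻²⁴ kg·m/s.
KE = p²/(2m) = (5.058 × 10⁻²⁴)² / (2 × 1.884 × 10⁻²⁸) = 6.790 × 10⁻²⁰ J = 0.424 eV.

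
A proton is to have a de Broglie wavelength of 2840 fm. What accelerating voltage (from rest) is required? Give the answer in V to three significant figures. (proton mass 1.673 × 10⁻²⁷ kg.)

V = 102 V

p = h/λ = 6.626 × 10⁻³⁴ / 2.840 × 10⁻¹² = 2.333 × 10⁻²² kg·m/s.
KE = p²/(2m) = 1.627 × 10⁻¹⁷ J.
V = KE/e = 1.627 × 10⁻¹⁷ / (1.602 × 10⁻¹⁹) = 102 V.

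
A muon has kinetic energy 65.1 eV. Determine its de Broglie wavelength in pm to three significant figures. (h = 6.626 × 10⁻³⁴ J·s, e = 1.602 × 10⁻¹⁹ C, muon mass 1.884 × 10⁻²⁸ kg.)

λ = 10.6 pm

KE = 65.1 eV = 1.043 × 10⁻¹⁷ J.
p = √(2mKE) = √(2 × 1.884 × 10⁻²⁸ × 1.043 × 10⁻¹⁷) = 6.269 × 10⁻²³ kg·m/s.
λ = h/p = 6.626 × 10⁻³⁴ / 6.269 × 10⁻²³ = 1.06 × 10⁻¹¹ m = 10.6 pm.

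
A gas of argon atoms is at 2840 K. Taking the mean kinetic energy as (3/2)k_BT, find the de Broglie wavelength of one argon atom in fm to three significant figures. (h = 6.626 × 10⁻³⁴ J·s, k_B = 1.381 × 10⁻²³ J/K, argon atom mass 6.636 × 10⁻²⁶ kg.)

λ = 7500 fm

KE = (3/2)k_BT = 1.5 × 1.381 × 10⁻²³ × 2840 = 5.883 × 10⁻²⁰ J.
p = √(2mKE) = √(2 × 6.636 × 10⁻²⁶ × 5.883 × 10⁻²⁰) = 8.836 × 10⁻²³ kg·m/s.
λ = h/p = 7.50 × 10⁻¹² m = 7500 fm.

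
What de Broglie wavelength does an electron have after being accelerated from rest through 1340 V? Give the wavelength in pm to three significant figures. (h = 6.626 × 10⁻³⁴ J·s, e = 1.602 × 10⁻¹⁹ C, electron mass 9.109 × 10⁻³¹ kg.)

KE = eV = 1.602 × 10⁻¹⁹ × 1340 = 2.147 × 10⁻¹⁶ J.
p = √(2mKE) = √(2 × 9.109 × 10⁻³¹ × 2.147 × 10⁻¹⁶) = 1.978 × 10⁻²³ kg·m/s.
λ = h/p = 6.626 × 10⁻³⁴ / 1.978 × 10⁻²³ = 3.35 × 10⁻¹¹ m = 33.5 pm.

λ = 33.5 pm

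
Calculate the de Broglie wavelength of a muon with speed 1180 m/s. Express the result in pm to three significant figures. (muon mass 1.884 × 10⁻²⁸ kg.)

λ = 2980 pm

p = mv = 1.884 × 10⁻²⁸ × 1180 = 2.223 × 10⁻²⁵ kg·m/s.
λ = h/p = 6.626 × 10⁻³⁴ / 2.223 × 10⁻²⁵ = 2.98 × 10⁻⁹ m = 2980 pm.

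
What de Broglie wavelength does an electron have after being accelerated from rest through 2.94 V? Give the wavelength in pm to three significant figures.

KE = eV = 1.602 × 10⁻¹⁹ × 2.940 = 4.710 × 10⁻¹⁹ J.
p = √(2mKE) = √(2 × 9.109 × 10⁻³¹ × 4.710 × 10⁻¹⁹) = 9.263 × 10⁻²⁵ kg·m/s.
λ = h/p = 6.626 × 10⁻³⁴ / 9.263 × 10⁻²⁵ = 7.15 × 10⁻¹⁰ m = 715 pm.

λ = 715 pm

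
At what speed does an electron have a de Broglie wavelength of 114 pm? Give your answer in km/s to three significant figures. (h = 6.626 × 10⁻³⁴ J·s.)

p = h/λ = 6.626 × 10⁻³⁴ / 1.140 × 10⁻¹⁰ = 5.812 × 10⁻²⁴ kg·m/s.
v = p/m = 5.812 × 10⁻²⁴ / 9.109 × 10⁻³¹ = 6.38 × 10⁶ m/s = 6380 km/s.

v = 6380 km/s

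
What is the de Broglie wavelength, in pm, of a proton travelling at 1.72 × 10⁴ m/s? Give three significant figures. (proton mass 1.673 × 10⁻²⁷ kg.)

p = mv = 1.673 × 10⁻²⁷ × 1.72 × 10⁴ = 2.878 × 10⁻²³ kg·m/s.
λ = h/p = 6.626 × 10⁻³⁴ / 2.878 × 10⁻²³ = 2.30 × 10⁻¹¹ m = 23.0 pm.

λ = 23.0 pm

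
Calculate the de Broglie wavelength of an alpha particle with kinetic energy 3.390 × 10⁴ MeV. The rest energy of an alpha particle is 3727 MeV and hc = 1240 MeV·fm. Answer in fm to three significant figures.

λ = 0.0331 fm

Total energy E = KE + m₀c² = 3.390 × 10⁴ + 3727 = 37627 MeV.
(pc)² = E² − (m₀c²)² = (37627)² − (3727)² = 1.402 × 10⁹ MeV², so pc = 3.744 × 10⁴ MeV.
λ = hc/(pc) = 1240 MeV·fm / 3.744 × 10⁴ MeV = 0.0331 fm.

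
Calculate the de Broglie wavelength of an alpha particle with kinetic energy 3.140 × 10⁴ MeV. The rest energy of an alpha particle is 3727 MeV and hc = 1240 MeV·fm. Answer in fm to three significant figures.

Total energy E = KE + m₀c² = 3.140 × 10⁴ + 3727 = 35127 MeV.
(pc)² = E² − (m₀c²)² = (35127)² − (3727)² = 1.220 × 10⁹ MeV², so pc = 3.493 × 10⁴ MeV.
λ = hc/(pc) = 1240 MeV·fm / 3.493 × 10⁴ MeV = 0.0355 fm.

λ = 0.0355 fm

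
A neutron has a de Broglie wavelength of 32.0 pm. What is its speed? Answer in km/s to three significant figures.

p = h/λ = 6.626 × 10⁻³⁴ / 3.200 × 10⁻¹¹ = 2.071 × 10⁻²³ kg·m/s.
v = p/m = 2.071 × 10⁻²³ / 1.675 × 10⁻²⁷ = 1.24 × 10⁴ m/s = 12.4 km/s.

v = 12.4 km/s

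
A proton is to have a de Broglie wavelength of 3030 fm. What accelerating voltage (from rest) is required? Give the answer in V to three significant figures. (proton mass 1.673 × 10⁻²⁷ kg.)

V = 89.2 V

p = h/λ = 6.626 × 10⁻³⁴ / 3.030 × 10⁻¹² = 2.187 × 10⁻²² kg·m/s.
KE = p²/(2m) = 1.429 × 10⁻¹⁷ J.
V = KE/e = 1.429 × 10⁻¹⁷ / (1.602 × 10⁻¹⁹) = 89.2 V.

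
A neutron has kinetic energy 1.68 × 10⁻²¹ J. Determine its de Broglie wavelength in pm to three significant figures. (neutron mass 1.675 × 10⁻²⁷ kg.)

p = √(2mKE) = √(2 × 1.675 × 10⁻²⁷ × 1.680 × 10⁻²¹) = 2.372 × 10⁻²⁴ kg·m/s.
λ = h/p = 6.626 × 10⁻³⁴ / 2.372 × 10⁻²⁴ = 2.79 × 10⁻¹⁰ m = 279 pm.

λ = 279 pm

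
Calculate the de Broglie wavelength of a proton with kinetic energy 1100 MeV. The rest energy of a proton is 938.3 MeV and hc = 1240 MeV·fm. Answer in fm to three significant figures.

λ = 0.685 fm

Total energy E = KE + m₀c² = 1100 + 938.3 = 2038.3 MeV.
(pc)² = E² − (m₀c²)² = (2038.3)² − (938.3)² = 3.274 × 10⁶ MeV², so pc = 1809 MeV.
λ = hc/(pc) = 1240 MeV·fm / 1809 MeV = 0.685 fm.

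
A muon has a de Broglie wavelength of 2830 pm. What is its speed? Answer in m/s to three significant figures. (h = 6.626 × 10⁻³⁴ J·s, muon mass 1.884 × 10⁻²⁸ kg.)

p = h/λ = 6.626 × 10⁻³⁴ / 2.830 × 10⁻⁹ = 2.341 × 10⁻²⁵ kg·m/s.
v = p/m = 2.341 × 10⁻²⁵ / 1.884 × 10⁻²⁸ = 1.24 × 10³ m/s = 1240 m/s.

v = 1240 m/s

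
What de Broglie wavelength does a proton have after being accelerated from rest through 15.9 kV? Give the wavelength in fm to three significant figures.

λ = 227 fm

KE = eV = 1.602 × 10⁻¹⁹ × 1.590 × 10⁴ = 2.547 × 10⁻¹⁵ J.
p = √(2mKE) = √(2 × 1.673 × 10⁻²⁷ × 2.547 × 10⁻¹⁵) = 2.919 × 10⁻²¹ kg·m/s.
λ = h/p = 6.626 × 10⁻³⁴ / 2.919 × 10⁻²¹ = 2.27 × 10⁻¹³ m = 227 fm.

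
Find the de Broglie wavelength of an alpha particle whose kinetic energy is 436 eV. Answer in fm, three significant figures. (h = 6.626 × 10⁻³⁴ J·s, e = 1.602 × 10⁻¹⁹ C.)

KE = 436 eV = 6.985 × 10⁻¹⁷ J.
p = √(2mKE) = √(2 × 6.645 × 10⁻²⁷ × 6.985 × 10⁻¹⁷) = 9.635 × 10⁻²² kg·m/s.
λ = h/p = 6.626 × 10⁻³⁴ / 9.635 × 10⁻²² = 6.88 × 10⁻¹³ m = 688 fm.

λ = 688 fm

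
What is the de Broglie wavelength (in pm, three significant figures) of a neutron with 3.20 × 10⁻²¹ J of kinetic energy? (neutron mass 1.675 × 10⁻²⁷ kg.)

λ = 202 pm

p = √(2mKE) = √(2 × 1.675 × 10⁻²⁷ × 3.200 × 10⁻²¹) = 3.274 × 10⁻²⁴ kg·m/s.
λ = h/p = 6.626 × 10⁻³⁴ / 3.274 × 10⁻²⁴ = 2.02 × 10⁻¹⁰ m = 202 pm.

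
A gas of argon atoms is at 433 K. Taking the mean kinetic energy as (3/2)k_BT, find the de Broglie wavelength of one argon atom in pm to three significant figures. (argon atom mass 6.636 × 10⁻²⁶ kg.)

KE = (3/2)k_BT = 1.5 × 1.381 × 10⁻²³ × 433 = 8.970 × 10⁻²¹ J.
p = √(2mKE) = √(2 × 6.636 × 10⁻²⁶ × 8.970 × 10⁻²¹) = 3.450 × 10⁻²³ kg·m/s.
λ = h/p = 1.92 × 10⁻¹¹ m = 19.2 pm.

λ = 19.2 pm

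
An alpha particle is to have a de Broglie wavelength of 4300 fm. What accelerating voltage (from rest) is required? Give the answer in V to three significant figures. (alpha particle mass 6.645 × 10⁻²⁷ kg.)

p = h/λ = 6.626 × 10⁻³⁴ / 4.300 × 10⁻¹² = 1.541 × 10⁻²² kg·m/s.
KE = p²/(2m) = 1.787 × 10⁻¹⁸ J.
V = KE/2e = 1.787 × 10⁻¹⁸ / (2 × 1.602 × 10⁻¹⁹) = 5.58 V.

V = 5.58 V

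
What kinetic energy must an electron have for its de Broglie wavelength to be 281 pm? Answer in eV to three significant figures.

KE = 19.1 eV

p = h/λ = 6.626 × 10⁻³⁴ / 2.810 × 10⁻¹⁰ = 2.358 × 10⁻²⁴ kg·m/s.
KE = p²/(2m) = (2.358 × 10⁻²⁴)² / (2 × 9.109 × 10⁻³¹) = 3.052 × 10⁻¹⁸ J = 19.1 eV.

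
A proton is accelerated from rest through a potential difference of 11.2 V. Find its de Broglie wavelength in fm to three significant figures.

λ = 8550 fm

KE = eV = 1.602 × 10⁻¹⁹ × 11.20 = 1.794 × 10⁻¹⁸ J.
p = √(2mKE) = √(2 × 1.673 × 10⁻²⁷ × 1.794 × 10⁻¹⁸) = 7.748 × 10⁻²³ kg·m/s.
λ = h/p = 6.626 × 10⁻³⁴ / 7.748 × 10⁻²³ = 8.55 × 10⁻¹² m = 8550 fm.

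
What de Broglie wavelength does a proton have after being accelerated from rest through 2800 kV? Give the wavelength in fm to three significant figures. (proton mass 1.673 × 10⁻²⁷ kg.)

λ = 17.1 fm

KE = eV = 1.602 × 10⁻¹⁹ × 2.800 × 10⁶ = 4.486 × 10⁻¹³ J.
p = √(2mKE) = √(2 × 1.673 × 10⁻²⁷ × 4.486 × 10⁻¹³) = 3.874 × 10⁻²⁰ kg·m/s.
λ = h/p = 6.626 × 10⁻³⁴ / 3.874 × 10⁻²⁰ = 1.71 × 10⁻¹⁴ m = 17.1 fm.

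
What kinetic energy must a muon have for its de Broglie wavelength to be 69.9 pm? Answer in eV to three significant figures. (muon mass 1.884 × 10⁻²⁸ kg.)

KE = 1.49 eV

p = h/λ = 6.626 × 10⁻³⁴ / 6.990 × 10⁻¹¹ = 9.479 × 10⁻²⁴ kg·m/s.
KE = p²/(2m) = (9.479 × 10⁻²⁴)² / (2 × 1.884 × 10⁻²⁸) = 2.385 × 10⁻¹⁹ J = 1.49 eV.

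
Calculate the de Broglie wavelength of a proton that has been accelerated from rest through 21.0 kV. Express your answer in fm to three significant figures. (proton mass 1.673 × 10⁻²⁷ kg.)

KE = eV = 1.602 × 10⁻¹⁹ × 2.100 × 10⁴ = 3.364 × 10⁻¹⁵ J.
p = √(2mKE) = √(2 × 1.673 × 10⁻²⁷ × 3.364 × 10⁻¹⁵) = 3.355 × 10⁻²¹ kg·m/s.
λ = h/p = 6.626 × 10⁻³⁴ / 3.355 × 10⁻²¹ = 1.97 × 10⁻¹³ m = 197 fm.

λ = 197 fm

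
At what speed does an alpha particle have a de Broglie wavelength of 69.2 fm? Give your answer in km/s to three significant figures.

v = 1440 km/s

p = h/λ = 6.626 × 10⁻³⁴ / 6.920 × 10⁻¹⁴ = 9.575 × 10⁻²¹ kg·m/s.
v = p/m = 9.575 × 10⁻²¹ / 6.645 × 10⁻²⁷ = 1.44 × 10⁶ m/s = 1440 km/s.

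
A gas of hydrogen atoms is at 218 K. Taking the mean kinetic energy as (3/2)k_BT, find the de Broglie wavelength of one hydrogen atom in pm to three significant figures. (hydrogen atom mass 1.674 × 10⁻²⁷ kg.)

KE = (3/2)k_BT = 1.5 × 1.381 × 10⁻²³ × 218 = 4.516 × 10⁻²¹ J.
p = √(2mKE) = √(2 × 1.674 × 10⁻²⁷ × 4.516 × 10⁻²¹) = 3.888 × 10⁻²⁴ kg·m/s.
λ = h/p = 1.70 × 10⁻¹⁰ m = 170 pm.

λ = 170 pm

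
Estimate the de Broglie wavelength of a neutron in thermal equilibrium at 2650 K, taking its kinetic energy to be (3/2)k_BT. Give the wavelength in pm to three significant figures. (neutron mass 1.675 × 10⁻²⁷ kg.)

KE = (3/2)k_BT = 1.5 × 1.381 × 10⁻²³ × 2650 = 5.489 × 10⁻²⁰ J.
p = √(2mKE) = √(2 × 1.675 × 10⁻²⁷ × 5.489 × 10⁻²⁰) = 1.356 × 10⁻²³ kg·m/s.
λ = h/p = 4.89 × 10⁻¹¹ m = 48.9 pm.

λ = 48.9 pm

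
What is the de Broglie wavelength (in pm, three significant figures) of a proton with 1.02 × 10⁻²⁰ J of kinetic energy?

λ = 113 pm

p = √(2mKE) = √(2 × 1.673 × 10⁻²⁷ × 1.020 × 10⁻²⁰) = 5.842 × 10⁻²⁴ kg·m/s.
λ = h/p = 6.626 × 10⁻³⁴ / 5.842 × 10⁻²⁴ = 1.13 × 10⁻¹⁰ m = 113 pm.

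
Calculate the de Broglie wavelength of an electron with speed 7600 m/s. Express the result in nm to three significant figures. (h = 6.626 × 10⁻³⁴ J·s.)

p = mv = 9.109 × 10⁻³¹ × 7600 = 6.923 × 10⁻²⁷ kg·m/s.
λ = h/p = 6.626 × 10⁻³⁴ / 6.923 × 10⁻²⁷ = 9.57 × 10⁻⁸ m = 95.7 nm.

λ = 95.7 nm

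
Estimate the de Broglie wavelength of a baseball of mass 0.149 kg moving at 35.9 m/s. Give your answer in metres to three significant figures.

p = mv = 0.149 × 35.9 = 5.349 kg·m/s.
λ = h/p = 6.626 × 10⁻³⁴ / 5.349 = 1.24 × 10⁻³⁴ m.

λ = 1.24 × 10⁻³⁴ m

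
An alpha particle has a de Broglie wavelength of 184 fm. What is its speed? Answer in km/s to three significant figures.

p = h/λ = 6.626 × 10⁻³⁴ / 1.840 × 10⁻¹³ = 3.601 × 10⁻²¹ kg·m/s.
v = p/m = 3.601 × 10⁻²¹ / 6.645 × 10⁻²⁷ = 5.42 × 10⁵ m/s = 542 km/s.

v = 542 km/s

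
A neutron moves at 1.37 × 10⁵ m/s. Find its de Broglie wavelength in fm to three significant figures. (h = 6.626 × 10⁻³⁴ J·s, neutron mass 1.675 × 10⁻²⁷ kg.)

p = mv = 1.675 × 10⁻²⁷ × 1.37 × 10⁵ = 2.295 × 10⁻²² kg·m/s.
λ = h/p = 6.626 × 10⁻³⁴ / 2.295 × 10⁻²² = 2.89 × 10⁻¹² m = 2890 fm.

λ = 2890 fm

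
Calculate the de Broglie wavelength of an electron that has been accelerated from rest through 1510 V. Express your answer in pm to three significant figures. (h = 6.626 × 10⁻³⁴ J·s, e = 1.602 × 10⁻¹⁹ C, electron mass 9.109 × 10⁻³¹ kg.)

λ = 31.6 pm

KE = eV = 1.602 × 10⁻¹⁹ × 1510 = 2.419 × 10⁻¹⁶ J.
p = √(2mKE) = √(2 × 9.109 × 10⁻³¹ × 2.419 × 10⁻¹⁶) = 2.099 × 10⁻²³ kg·m/s.
λ = h/p = 6.626 × 10⁻³⁴ / 2.099 × 10⁻²³ = 3.16 × 10⁻¹¹ m = 31.6 pm.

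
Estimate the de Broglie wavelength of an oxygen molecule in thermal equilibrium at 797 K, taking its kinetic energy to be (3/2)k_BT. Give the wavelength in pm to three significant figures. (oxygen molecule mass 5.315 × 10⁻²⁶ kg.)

KE = (3/2)k_BT = 1.5 × 1.381 × 10⁻²³ × 797 = 1.651 × 10⁻²⁰ J.
p = √(2mKE) = √(2 × 5.315 × 10⁻²⁶ × 1.651 × 10⁻²⁰) = 4.189 × 10⁻²³ kg·m/s.
λ = h/p = 1.58 × 10⁻¹¹ m = 15.8 pm.

λ = 15.8 pm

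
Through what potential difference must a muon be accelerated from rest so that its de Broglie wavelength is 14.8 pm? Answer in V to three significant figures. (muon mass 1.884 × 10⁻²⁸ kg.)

V = 33.2 V

p = h/λ = 6.626 × 10⁻³⁴ / 1.480 × 10⁻¹¹ = 4.477 × 10⁻²³ kg·m/s.
KE = p²/(2m) = 5.319 × 10⁻¹⁸ J.
V = KE/e = 5.319 × 10⁻¹⁸ / (1.602 × 10⁻¹⁹) = 33.2 V.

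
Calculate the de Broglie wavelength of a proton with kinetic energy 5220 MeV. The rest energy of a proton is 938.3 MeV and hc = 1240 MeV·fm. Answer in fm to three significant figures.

Total energy E = KE + m₀c² = 5220 + 938.3 = 6158.3 MeV.
(pc)² = E² − (m₀c²)² = (6158.3)² − (938.3)² = 3.704 × 10⁷ MeV², so pc = 6086 MeV.
λ = hc/(pc) = 1240 MeV·fm / 6086 MeV = 0.204 fm.

λ = 0.204 fm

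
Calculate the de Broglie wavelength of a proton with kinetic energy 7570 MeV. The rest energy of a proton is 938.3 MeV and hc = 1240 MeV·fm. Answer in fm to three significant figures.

λ = 0.147 fm

Total energy E = KE + m₀c² = 7570 + 938.3 = 8508.3 MeV.
(pc)² = E² − (m₀c²)² = (8508.3)² − (938.3)² = 7.151 × 10⁷ MeV², so pc = 8456 MeV.
λ = hc/(pc) = 1240 MeV·fm / 8456 MeV = 0.147 fm.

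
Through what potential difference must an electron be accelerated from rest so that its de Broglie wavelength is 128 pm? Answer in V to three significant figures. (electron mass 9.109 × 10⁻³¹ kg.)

p = h/λ = 6.626 × 10⁻³⁴ / 1.280 × 10⁻¹⁰ = 5.177 × 10⁻²⁴ kg·m/s.
KE = p²/(2m) = 1.471 × 10⁻¹⁷ J.
V = KE/e = 1.471 × 10⁻¹⁷ / (1.602 × 10⁻¹⁹) = 91.8 V.

V = 91.8 V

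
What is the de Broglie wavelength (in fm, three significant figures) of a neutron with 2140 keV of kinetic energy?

KE = 2140 keV = 3.428 × 10⁻¹³ J.
p = √(2mKE) = √(2 × 1.675 × 10⁻²⁷ × 3.428 × 10⁻¹³) = 3.389 × 10⁻²⁰ kg·m/s.
λ = h/p = 6.626 × 10⁻³⁴ / 3.389 × 10⁻²⁰ = 1.96 × 10⁻¹⁴ m = 19.6 fm.

λ = 19.6 fm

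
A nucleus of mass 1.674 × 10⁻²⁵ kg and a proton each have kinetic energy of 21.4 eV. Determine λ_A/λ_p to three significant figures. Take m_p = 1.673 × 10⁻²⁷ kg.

λ_A/λ_p = 0.100

At fixed KE, p = √(2mKE) so λ = h/p ∝ 1/√m.
λ_A/λ_p = √(m_p/m_A) = √(1.673 × 10⁻²⁷/1.674 × 10⁻²⁵) = √(9.994 × 10⁻³) = 0.100.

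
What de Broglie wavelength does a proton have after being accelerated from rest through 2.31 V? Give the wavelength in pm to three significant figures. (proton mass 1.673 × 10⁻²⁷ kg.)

λ = 18.8 pm

KE = eV = 1.602 × 10⁻¹⁹ × 2.310 = 3.701 × 10⁻¹⁹ J.
p = √(2mKE) = √(2 × 1.673 × 10⁻²⁷ × 3.701 × 10⁻¹⁹) = 3.519 × 10⁻²³ kg·m/s.
λ = h/p = 6.626 × 10⁻³⁴ / 3.519 × 10⁻²³ = 1.88 × 10⁻¹¹ m = 18.8 pm.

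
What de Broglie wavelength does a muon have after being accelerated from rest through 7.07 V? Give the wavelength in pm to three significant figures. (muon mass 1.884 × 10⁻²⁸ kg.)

KE = eV = 1.602 × 10⁻¹⁹ × 7.070 = 1.133 × 10⁻¹⁸ J.
p = √(2mKE) = √(2 × 1.884 × 10⁻²⁸ × 1.133 × 10⁻¹⁸) = 2.066 × 10⁻²³ kg·m/s.
λ = h/p = 6.626 × 10⁻³⁴ / 2.066 × 10⁻²³ = 3.21 × 10⁻¹¹ m = 32.1 pm.

λ = 32.1 pm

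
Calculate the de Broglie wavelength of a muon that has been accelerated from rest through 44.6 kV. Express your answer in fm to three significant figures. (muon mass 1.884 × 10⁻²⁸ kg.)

KE = eV = 1.602 × 10⁻¹⁹ × 4.460 × 10⁴ = 7.145 × 10⁻¹⁵ J.
p = √(2mKE) = √(2 × 1.884 × 10⁻²⁸ × 7.145 × 10⁻¹⁵) = 1.641 × 10⁻²¹ kg·m/s.
λ = h/p = 6.626 × 10⁻³⁴ / 1.641 × 10⁻²¹ = 4.04 × 10⁻¹³ m = 404 fm.

λ = 404 fm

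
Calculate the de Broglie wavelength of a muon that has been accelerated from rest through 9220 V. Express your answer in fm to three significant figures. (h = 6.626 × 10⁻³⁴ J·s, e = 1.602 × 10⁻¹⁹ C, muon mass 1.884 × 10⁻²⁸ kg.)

λ = 888 fm

KE = eV = 1.602 × 10⁻¹⁹ × 9220 = 1.477 × 10⁻¹⁵ J.
p = √(2mKE) = √(2 × 1.884 × 10⁻²⁸ × 1.477 × 10⁻¹⁵) = 7.460 × 10⁻²² kg·m/s.
λ = h/p = 6.626 × 10⁻³⁴ / 7.460 × 10⁻²² = 8.88 × 10⁻¹³ m = 888 fm.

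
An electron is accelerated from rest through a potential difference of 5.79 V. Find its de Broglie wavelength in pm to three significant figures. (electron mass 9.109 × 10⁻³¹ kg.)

λ = 510 pm

KE = eV = 1.602 × 10⁻¹⁹ × 5.790 = 9.276 × 10⁻¹⁹ J.
p = √(2mKE) = √(2 × 9.109 × 10⁻³¹ × 9.276 × 10⁻¹⁹) = 1.300 × 10⁻²⁴ kg·m/s.
λ = h/p = 6.626 × 10⁻³⁴ / 1.300 × 10⁻²⁴ = 5.10 × 10⁻¹⁰ m = 510 pm.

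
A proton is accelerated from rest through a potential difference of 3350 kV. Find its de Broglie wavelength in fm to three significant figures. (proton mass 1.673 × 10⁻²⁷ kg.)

λ = 15.6 fm

KE = eV = 1.602 × 10⁻¹⁹ × 3.350 × 10⁶ = 5.367 × 10⁻¹³ J.
p = √(2mKE) = √(2 × 1.673 × 10⁻²⁷ × 5.367 × 10⁻¹³) = 4.238 × 10⁻²⁰ kg·m/s.
λ = h/p = 6.626 × 10⁻³⁴ / 4.238 × 10⁻²⁰ = 1.56 × 10⁻¹⁴ m = 15.6 fm.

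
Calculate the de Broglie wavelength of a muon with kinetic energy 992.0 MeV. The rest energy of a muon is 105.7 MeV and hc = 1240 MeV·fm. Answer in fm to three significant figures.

Total energy E = KE + m₀c² = 992.0 + 105.7 = 1097.7 MeV.
(pc)² = E² − (m₀c²)² = (1097.7)² − (105.7)² = 1.194 × 10⁶ MeV², so pc = 1093 MeV.
λ = hc/(pc) = 1240 MeV·fm / 1093 MeV = 1.13 fm.

λ = 1.13 fm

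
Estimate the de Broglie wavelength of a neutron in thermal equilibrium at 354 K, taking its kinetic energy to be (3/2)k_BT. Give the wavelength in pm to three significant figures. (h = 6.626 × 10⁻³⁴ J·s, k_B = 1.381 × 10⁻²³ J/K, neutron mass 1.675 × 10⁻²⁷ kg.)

λ = 134 pm

KE = (3/2)k_BT = 1.5 × 1.381 × 10⁻²³ × 354 = 7.333 × 10⁻²¹ J.
p = √(2mKE) = √(2 × 1.675 × 10⁻²⁷ × 7.333 × 10⁻²¹) = 4.956 × 10⁻²⁴ kg·m/s.
λ = h/p = 1.34 × 10⁻¹⁰ m = 134 pm.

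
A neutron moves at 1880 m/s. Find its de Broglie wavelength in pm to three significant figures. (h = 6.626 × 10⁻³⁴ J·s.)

p = mv = 1.675 × 10⁻²⁷ × 1880 = 3.149 × 10⁻²⁴ kg·m/s.
λ = h/p = 6.626 × 10⁻³⁴ / 3.149 × 10⁻²⁴ = 2.10 × 10⁻¹⁰ m = 210 pm.

λ = 210 pm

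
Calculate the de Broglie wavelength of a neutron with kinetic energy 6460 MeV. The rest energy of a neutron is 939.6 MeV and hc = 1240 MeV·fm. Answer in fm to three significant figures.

Total energy E = KE + m₀c² = 6460 + 939.6 = 7399.6 MeV.
(pc)² = E² − (m₀c²)² = (7399.6)² − (939.6)² = 5.387 × 10⁷ MeV², so pc = 7340 MeV.
λ = hc/(pc) = 1240 MeV·fm / 7340 MeV = 0.169 fm.

λ = 0.169 fm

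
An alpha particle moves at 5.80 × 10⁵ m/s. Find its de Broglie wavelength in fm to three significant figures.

p = mv = 6.645 × 10⁻²⁷ × 5.80 × 10⁵ = 3.854 × 10⁻²¹ kg·m/s.
λ = h/p = 6.626 × 10⁻³⁴ / 3.854 × 10⁻²¹ = 1.72 × 10⁻¹³ m = 172 fm.

λ = 172 fm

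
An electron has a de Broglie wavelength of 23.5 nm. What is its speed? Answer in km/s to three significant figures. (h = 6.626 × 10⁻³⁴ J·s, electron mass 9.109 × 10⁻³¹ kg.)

v = 31.0 km/s

p = h/λ = 6.626 × 10⁻³⁴ / 2.350 × 10⁻⁸ = 2.820 × 10⁻²⁶ kg·m/s.
v = p/m = 2.820 × 10⁻²⁶ / 9.109 × 10⁻³¹ = 3.10 × 10⁴ m/s = 31.0 km/s.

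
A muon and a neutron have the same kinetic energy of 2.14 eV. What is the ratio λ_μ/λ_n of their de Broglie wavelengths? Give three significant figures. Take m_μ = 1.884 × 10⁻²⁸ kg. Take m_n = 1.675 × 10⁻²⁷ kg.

λ_μ/λ_n = 2.98

At fixed KE, p = √(2mKE) so λ = h/p ∝ 1/√m.
λ_μ/λ_n = √(m_n/m_μ) = √(1.675 × 10⁻²⁷/1.884 × 10⁻²⁸) = √(8.891) = 2.98.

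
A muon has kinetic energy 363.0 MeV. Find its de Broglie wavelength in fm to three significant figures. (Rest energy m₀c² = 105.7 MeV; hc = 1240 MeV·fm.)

Total energy E = KE + m₀c² = 363.0 + 105.7 = 468.7 MeV.
(pc)² = E² − (m₀c²)² = (468.7)² − (105.7)² = 2.085 × 10⁵ MeV², so pc = 456.6 MeV.
λ = hc/(pc) = 1240 MeV·fm / 456.6 MeV = 2.72 fm.

λ = 2.72 fm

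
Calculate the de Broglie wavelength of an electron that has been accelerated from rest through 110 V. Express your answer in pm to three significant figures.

λ = 117 pm

KE = eV = 1.602 × 10⁻¹⁹ × 110.0 = 1.762 × 10⁻¹⁷ J.
p = √(2mKE) = √(2 × 9.109 × 10⁻³¹ × 1.762 × 10⁻¹⁷) = 5.666 × 10⁻²⁴ kg·m/s.
λ = h/p = 6.626 × 10⁻³⁴ / 5.666 × 10⁻²⁴ = 1.17 × 10⁻¹⁰ m = 117 pm.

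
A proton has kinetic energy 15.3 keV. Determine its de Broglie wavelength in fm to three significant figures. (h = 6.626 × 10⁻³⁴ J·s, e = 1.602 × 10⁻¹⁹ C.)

KE = 15.3 keV = 2.451 × 10⁻¹⁵ J.
p = √(2mKE) = √(2 × 1.673 × 10⁻²⁷ × 2.451 × 10⁻¹⁵) = 2.864 × 10⁻²¹ kg·m/s.
λ = h/p = 6.626 × 10⁻³⁴ / 2.864 × 10⁻²¹ = 2.31 × 10⁻¹³ m = 231 fm.

λ = 231 fm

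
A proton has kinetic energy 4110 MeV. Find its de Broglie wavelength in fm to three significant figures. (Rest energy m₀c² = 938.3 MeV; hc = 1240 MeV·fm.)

Total energy E = KE + m₀c² = 4110 + 938.3 = 5048.3 MeV.
(pc)² = E² − (m₀c²)² = (5048.3)² − (938.3)² = 2.460 × 10⁷ MeV², so pc = 4960 MeV.
λ = hc/(pc) = 1240 MeV·fm / 4960 MeV = 0.250 fm.

λ = 0.250 fm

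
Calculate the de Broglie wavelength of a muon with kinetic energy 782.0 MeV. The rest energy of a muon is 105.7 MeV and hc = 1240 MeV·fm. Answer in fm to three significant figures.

Total energy E = KE + m₀c² = 782.0 + 105.7 = 887.7 MeV.
(pc)² = E² − (m₀c²)² = (887.7)² − (105.7)² = 7.768 × 10⁵ MeV², so pc = 881.4 MeV.
λ = hc/(pc) = 1240 MeV·fm / 881.4 MeV = 1.41 fm.

λ = 1.41 fm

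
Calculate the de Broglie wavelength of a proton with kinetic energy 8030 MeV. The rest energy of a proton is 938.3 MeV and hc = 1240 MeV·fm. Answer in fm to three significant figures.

λ = 0.139 fm

Total energy E = KE + m₀c² = 8030 + 938.3 = 8968.3 MeV.
(pc)² = E² − (m₀c²)² = (8968.3)² − (938.3)² = 7.955 × 10⁷ MeV², so pc = 8919 MeV.
λ = hc/(pc) = 1240 MeV·fm / 8919 MeV = 0.139 fm.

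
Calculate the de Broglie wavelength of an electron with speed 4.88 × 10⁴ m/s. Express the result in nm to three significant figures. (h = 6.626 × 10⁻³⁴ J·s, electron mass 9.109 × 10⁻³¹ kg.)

λ = 14.9 nm

p = mv = 9.109 × 10⁻³¹ × 4.88 × 10⁴ = 4.445 × 10⁻²⁶ kg·m/s.
λ = h/p = 6.626 × 10⁻³⁴ / 4.445 × 10⁻²⁶ = 1.49 × 10⁻⁸ m = 14.9 nm.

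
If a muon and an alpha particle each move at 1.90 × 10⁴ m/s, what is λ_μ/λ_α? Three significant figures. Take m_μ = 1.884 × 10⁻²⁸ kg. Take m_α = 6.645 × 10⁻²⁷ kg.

At fixed v, p = mv so λ = h/(mv) ∝ 1/m.
λ_μ/λ_α = m_α/m_μ = 6.645 × 10⁻²⁷/1.884 × 10⁻²⁸ = 35.3.

λ_μ/λ_α = 35.3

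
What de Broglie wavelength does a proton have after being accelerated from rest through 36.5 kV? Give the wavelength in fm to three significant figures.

KE = eV = 1.602 × 10⁻¹⁹ × 3.650 × 10⁴ = 5.847 × 10⁻¹⁵ J.
p = √(2mKE) = √(2 × 1.673 × 10⁻²⁷ × 5.847 × 10⁻¹⁵) = 4.423 × 10⁻²¹ kg·m/s.
λ = h/p = 6.626 × 10⁻³⁴ / 4.423 × 10⁻²¹ = 1.50 × 10⁻¹³ m = 150 fm.

λ = 150 fm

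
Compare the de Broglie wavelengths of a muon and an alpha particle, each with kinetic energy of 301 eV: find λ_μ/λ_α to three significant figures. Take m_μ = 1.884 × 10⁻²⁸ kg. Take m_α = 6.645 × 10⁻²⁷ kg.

λ_μ/λ_α = 5.94

At fixed KE, p = √(2mKE) so λ = h/p ∝ 1/√m.
λ_μ/λ_α = √(m_α/m_μ) = √(6.645 × 10⁻²⁷/1.884 × 10⁻²⁸) = √(35.27) = 5.94.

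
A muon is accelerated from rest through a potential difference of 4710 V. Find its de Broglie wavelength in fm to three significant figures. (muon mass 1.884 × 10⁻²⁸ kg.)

KE = eV = 1.602 × 10⁻¹⁹ × 4710 = 7.545 × 10⁻¹⁶ J.
p = √(2mKE) = √(2 × 1.884 × 10⁻²⁸ × 7.545 × 10⁻¹⁶) = 5.332 × 10⁻²² kg·m/s.
λ = h/p = 6.626 × 10⁻³⁴ / 5.332 × 10⁻²² = 1.24 × 10⁻¹² m = 1240 fm.

λ = 1240 fm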